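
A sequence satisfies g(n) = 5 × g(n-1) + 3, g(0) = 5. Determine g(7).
Computing step by step:
g(0) = 5
g(1) = 5 × 5 + 3 = 28
g(2) = 5 × 28 + 3 = 143
g(3) = 5 × 143 + 3 = 718
g(4) = 5 × 718 + 3 = 3593
g(5) = 5 × 3593 + 3 = 17968
g(6) = 5 × 17968 + 3 = 89843
g(7) = 5 × 89843 + 3 = 449218

449218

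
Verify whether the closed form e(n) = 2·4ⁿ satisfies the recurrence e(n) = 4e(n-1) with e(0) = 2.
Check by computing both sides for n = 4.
From the recurrence with e(0) = 2:
  e(0) = 2, e(1) = 8, e(2) = 32, e(3) = 128, e(4) = 512
  so the recurrence gives e(4) = 512.
From the proposed closed form e(n) = 2·4ⁿ:
  e(4) = 512.
Both sides give 512 at n = 4, and the initial condition(s) match, so the closed form is consistent.

Yes, the closed form is correct.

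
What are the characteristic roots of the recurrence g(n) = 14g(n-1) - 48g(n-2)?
Substitute g(n) = rⁿ and divide through by rⁿ⁻²: r² - 14r + 48 = 0
Factor: (r - 6)(r - 8) = 0, so r = 6, 8.
General solution: g(n) = A·6ⁿ + B·8ⁿ

Characteristic: r² - 14r + 48 = 0, Roots: r = 6, 8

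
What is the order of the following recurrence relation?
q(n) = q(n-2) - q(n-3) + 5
The order is the largest lag k for which q(n-k) appears. Here the deepest term is q(n-3) (the 5 term is non-homogeneous and does not affect the order), so the order is 3.

Order 3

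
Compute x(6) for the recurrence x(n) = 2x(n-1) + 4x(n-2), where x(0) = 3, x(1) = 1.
Computing the sequence terms:
3, 1, 14, 32, 120, 368, 1216

1216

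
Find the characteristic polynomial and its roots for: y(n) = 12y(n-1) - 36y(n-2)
Substitute y(n) = rⁿ and divide through by rⁿ⁻²: r² - 12r + 36 = 0
Factor: (r - 6)² = 0, so r = 6 (double root).
General solution: y(n) = (A + Bn)·6ⁿ

Characteristic: r² - 12r + 36 = 0, Roots: r = 6 (double root)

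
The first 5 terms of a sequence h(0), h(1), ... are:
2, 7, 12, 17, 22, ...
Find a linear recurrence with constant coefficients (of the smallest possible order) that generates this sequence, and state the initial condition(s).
Look for the lowest-order linear relation among consecutive terms.
Observation: consecutive differences are constant (= 5).
Check at n=2: 1·7 + 5 = 12. ✓

h(n) = h(n-1) + 5, h(0) = 2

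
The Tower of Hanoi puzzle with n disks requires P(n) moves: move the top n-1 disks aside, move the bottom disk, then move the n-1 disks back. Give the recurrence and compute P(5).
Moving n disks = move the top n-1 disks aside (P(n-1) moves) + move the largest disk (1 move) + move the n-1 disks back on top (P(n-1) moves), so P(n) = 2P(n-1) + 1, with P(1) = 1 (a single disk takes one move).
First terms: 1, 3, 7, 15, 31, … — each is one less than a power of 2. Indeed P(n) + 1 = 2(P(n-1) + 1) with P(1) + 1 = 2, so P(n) + 1 = 2ⁿ and P(n) = 2ⁿ - 1.
Hence P(5) = 2^5 - 1 = 32 - 1 = 31.

P(n) = 2P(n-1) + 1, P(1) = 1; P(5) = 31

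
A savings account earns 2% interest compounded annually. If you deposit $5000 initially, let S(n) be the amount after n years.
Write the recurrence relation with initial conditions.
Each year the balance grows by 2%, i.e. is multiplied by 1 + 2/100 = 1.02, so S(n) = 1.02 × S(n-1). The initial deposit gives S(0) = 5000.
Unrolling gives the closed form S(n) = 5000 × (1.02)ⁿ.

S(n) = 1.02 × S(n-1), S(0) = 5000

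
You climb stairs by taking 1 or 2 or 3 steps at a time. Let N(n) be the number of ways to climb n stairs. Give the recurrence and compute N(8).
Condition on the size of the last step (1 to 3): before it there were n-1, …, n-3 stairs climbed, and these cases are disjoint, so N(n) = N(n-1) + N(n-2) + N(n-3) (order-3 linear recurrence).
Initial conditions by direct count (compositions of i into parts ≤ 3): N(1) = 1; N(2) = 2; N(3) = 4.
Iterating the recurrence: N(4) = 7, N(5) = 13, N(6) = 24, N(7) = 44, N(8) = 81.

N(n) = N(n-1) + N(n-2) + N(n-3), N(1) = 1, N(2) = 2, N(3) = 4; N(8) = 81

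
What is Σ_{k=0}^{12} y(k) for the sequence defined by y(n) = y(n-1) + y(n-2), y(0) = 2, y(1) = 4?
Computing the sequence terms: 2, 4, 6, 10, 16, 26, 42, 68, 110, 178, 288, 466, 754
Adding these values together:

1970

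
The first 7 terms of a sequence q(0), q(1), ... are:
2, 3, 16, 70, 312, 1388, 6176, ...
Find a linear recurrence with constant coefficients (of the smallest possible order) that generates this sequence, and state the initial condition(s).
Look for the lowest-order linear relation among consecutive terms.
Observation: q(n) - 4·q(n-1) - (2)·q(n-2) = 0 holds for the shown terms, and no order-1 relation q(n) = α·q(n-1) + β fits.
Check at n=3: 4·16 + (2)·3 = 70. ✓

q(n) = 4q(n-1) + 2q(n-2), q(0) = 2, q(1) = 3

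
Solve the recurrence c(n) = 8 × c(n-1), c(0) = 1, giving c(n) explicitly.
Recurrence: c(n) = 8 × c(n-1), initial: c(0) = 1.
Each term is 8 times the previous, so this is geometric with ratio 8. After n steps: c(n) = c(0)·8ⁿ = 8ⁿ.

c(n) = 8ⁿ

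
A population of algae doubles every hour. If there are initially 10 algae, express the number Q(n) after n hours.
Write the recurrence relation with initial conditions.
Each hour multiplies the count by 2, so the count after n hours depends only on the count after n-1 hours: Q(n) = 2 × Q(n-1). The starting count gives Q(0) = 10.
Unrolling n times gives the closed form Q(n) = 10 × 2ⁿ.

Q(n) = 2 × Q(n-1), Q(0) = 10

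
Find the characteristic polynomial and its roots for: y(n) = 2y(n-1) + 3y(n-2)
Substitute y(n) = rⁿ and divide through by rⁿ⁻²: r² - 2r - 3 = 0
Factor: (r - 3)(r + 1) = 0, so r = 3, -1.
General solution: y(n) = A·3ⁿ + B·(-1)ⁿ

Characteristic: r² - 2r - 3 = 0, Roots: r = 3, -1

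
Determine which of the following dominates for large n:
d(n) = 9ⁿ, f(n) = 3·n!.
Comparing growth rates:
Growth-rate hierarchy: log n ≺ any polynomial ≺ any exponential cⁿ (c>1) ≺ n! ≺ nⁿ.
factorial dominates exponential base 9 asymptotically.

f(n) grows faster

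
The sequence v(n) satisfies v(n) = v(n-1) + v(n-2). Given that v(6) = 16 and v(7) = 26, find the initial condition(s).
Work backwards using v(k) = v(k+2) - v(k+1):
v(5) = v(7) - v(6) = 26 - 16 = 10
v(4) = v(6) - v(5) = 16 - 10 = 6
v(3) = v(5) - v(4) = 10 - 6 = 4
v(2) = v(4) - v(3) = 6 - 4 = 2
v(1) = v(3) - v(2) = 4 - 2 = 2
v(0) = v(2) - v(1) = 2 - 2 = 0

v(0) = 0, v(1) = 2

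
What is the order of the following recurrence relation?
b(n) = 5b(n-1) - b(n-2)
The order is the largest lag k for which b(n-k) appears. Here the deepest term is b(n-2), so the order is 2.

Order 2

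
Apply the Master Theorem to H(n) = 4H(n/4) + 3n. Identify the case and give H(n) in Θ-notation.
Master Theorem template: H(n) = a·H(n/b) + f(n).
Here: a=4, b=4, f(n)=3n
Compute log_b(a) = log_4(4) = 1.
f(n) = 3n = Θ(n). Case 2: H(n) = Θ(n log n).

Case 2: H(n) = Θ(n log n)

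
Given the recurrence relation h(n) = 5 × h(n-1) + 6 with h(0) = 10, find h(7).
Computing step by step:
h(0) = 10
h(1) = 5 × 10 + 6 = 56
h(2) = 5 × 56 + 6 = 286
h(3) = 5 × 286 + 6 = 1436
h(4) = 5 × 1436 + 6 = 7186
h(5) = 5 × 7186 + 6 = 35936
h(6) = 5 × 35936 + 6 = 179686
h(7) = 5 × 179686 + 6 = 898436

898436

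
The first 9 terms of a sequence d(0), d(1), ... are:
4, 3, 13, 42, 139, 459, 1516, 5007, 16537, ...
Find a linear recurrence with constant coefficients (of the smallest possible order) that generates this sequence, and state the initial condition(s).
Look for the lowest-order linear relation among consecutive terms.
Observation: d(n) - 3·d(n-1) - (1)·d(n-2) = 0 holds for the shown terms, and no order-1 relation d(n) = α·d(n-1) + β fits.
Check at n=3: 3·13 + (1)·3 = 42. ✓

d(n) = 3d(n-1) + d(n-2), d(0) = 4, d(1) = 3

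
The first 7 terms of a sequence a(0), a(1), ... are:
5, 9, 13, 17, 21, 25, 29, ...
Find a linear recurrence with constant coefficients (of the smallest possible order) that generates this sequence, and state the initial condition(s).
Look for the lowest-order linear relation among consecutive terms.
Observation: consecutive differences are constant (= 4).
Check at n=2: 1·9 + 4 = 13. ✓

a(n) = a(n-1) + 4, a(0) = 5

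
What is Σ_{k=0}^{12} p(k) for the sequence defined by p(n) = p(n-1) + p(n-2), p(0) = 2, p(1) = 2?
Computing the sequence terms: 2, 2, 4, 6, 10, 16, 26, 42, 68, 110, 178, 288, 466
Adding these values together:

1218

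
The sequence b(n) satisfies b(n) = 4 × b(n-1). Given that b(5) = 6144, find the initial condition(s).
In general b(n) = 4ⁿ · b(0). At n = 5: b(0) = b(5) / 4^5 = 6144 / 1024 = 6.

b(0) = 6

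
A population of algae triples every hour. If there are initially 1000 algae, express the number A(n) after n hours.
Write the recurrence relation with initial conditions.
Each hour multiplies the count by 3, so the count after n hours depends only on the count after n-1 hours: A(n) = 3 × A(n-1). The starting count gives A(0) = 1000.
Unrolling n times gives the closed form A(n) = 1000 × 3ⁿ.

A(n) = 3 × A(n-1), A(0) = 1000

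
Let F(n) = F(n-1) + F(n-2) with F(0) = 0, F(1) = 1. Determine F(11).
Computing the sequence terms:
0, 1, 1, 2, 3, 5, 8, 13, 21, 34, 55, 89

89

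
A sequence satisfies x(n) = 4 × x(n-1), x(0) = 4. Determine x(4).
Computing step by step:
x(0) = 4
x(1) = 4 × 4 = 16
x(2) = 4 × 16 = 64
x(3) = 4 × 64 = 256
x(4) = 4 × 256 = 1024

1024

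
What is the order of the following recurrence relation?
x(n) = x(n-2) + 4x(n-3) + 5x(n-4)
The order is the largest lag k for which x(n-k) appears. Here the deepest term is x(n-4), so the order is 4.

Order 4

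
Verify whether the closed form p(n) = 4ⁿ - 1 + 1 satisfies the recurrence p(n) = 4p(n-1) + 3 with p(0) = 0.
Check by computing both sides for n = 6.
From the recurrence with p(0) = 0:
  p(0) = 0, p(1) = 3, p(2) = 15, p(3) = 63, p(4) = 255, p(5) = 1023, p(6) = 4095
  so the recurrence gives p(6) = 4095.
From the proposed closed form p(n) = 4ⁿ - 1 + 1:
  p(6) = 4096.
The recurrence gives 4095 but the closed form gives 4096, so the closed form does not satisfy the recurrence.

No, the closed form is incorrect.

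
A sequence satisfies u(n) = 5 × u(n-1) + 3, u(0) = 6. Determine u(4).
Computing step by step:
u(0) = 6
u(1) = 5 × 6 + 3 = 33
u(2) = 5 × 33 + 3 = 168
u(3) = 5 × 168 + 3 = 843
u(4) = 5 × 843 + 3 = 4218

4218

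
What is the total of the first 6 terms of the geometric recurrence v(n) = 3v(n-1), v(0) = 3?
Computing the sequence terms: 3, 9, 27, 81, 243, 729
Adding these values together:

1092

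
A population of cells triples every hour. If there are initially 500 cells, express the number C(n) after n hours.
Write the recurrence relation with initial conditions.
Each hour multiplies the count by 3, so the count after n hours depends only on the count after n-1 hours: C(n) = 3 × C(n-1). The starting count gives C(0) = 500.
Unrolling n times gives the closed form C(n) = 500 × 3ⁿ.

C(n) = 3 × C(n-1), C(0) = 500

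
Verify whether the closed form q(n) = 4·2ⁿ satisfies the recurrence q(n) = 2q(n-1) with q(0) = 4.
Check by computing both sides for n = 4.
From the recurrence with q(0) = 4:
  q(0) = 4, q(1) = 8, q(2) = 16, q(3) = 32, q(4) = 64
  so the recurrence gives q(4) = 64.
From the proposed closed form q(n) = 4·2ⁿ:
  q(4) = 64.
Both sides give 64 at n = 4, and the initial condition(s) match, so the closed form is consistent.

Yes, the closed form is correct.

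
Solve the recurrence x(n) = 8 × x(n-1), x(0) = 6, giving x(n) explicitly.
Recurrence: x(n) = 8 × x(n-1), initial: x(0) = 6.
Each term is 8 times the previous, so this is geometric with ratio 8. After n steps: x(n) = x(0)·8ⁿ = 6·8ⁿ.

x(n) = 6·8ⁿ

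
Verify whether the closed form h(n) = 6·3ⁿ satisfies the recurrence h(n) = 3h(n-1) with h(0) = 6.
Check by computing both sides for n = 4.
From the recurrence with h(0) = 6:
  h(0) = 6, h(1) = 18, h(2) = 54, h(3) = 162, h(4) = 486
  so the recurrence gives h(4) = 486.
From the proposed closed form h(n) = 6·3ⁿ:
  h(4) = 486.
Both sides give 486 at n = 4, and the initial condition(s) match, so the closed form is consistent.

Yes, the closed form is correct.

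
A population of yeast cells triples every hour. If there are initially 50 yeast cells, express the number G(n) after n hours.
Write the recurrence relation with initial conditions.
Each hour multiplies the count by 3, so the count after n hours depends only on the count after n-1 hours: G(n) = 3 × G(n-1). The starting count gives G(0) = 50.
Unrolling n times gives the closed form G(n) = 50 × 3ⁿ.

G(n) = 3 × G(n-1), G(0) = 50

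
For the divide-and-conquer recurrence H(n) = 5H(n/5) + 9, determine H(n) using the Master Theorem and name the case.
Master Theorem template: H(n) = a·H(n/b) + f(n).
Here: a=5, b=5, f(n)=9
Compute log_b(a) = log_5(5) = 1.
f(n) = 9 = O(n^(1-ε)) with ε = 1. Case 1: H(n) = Θ(n^log_b(a)) = Θ(n).

Case 1: H(n) = Θ(n)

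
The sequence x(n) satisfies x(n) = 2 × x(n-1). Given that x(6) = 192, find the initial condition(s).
In general x(n) = 2ⁿ · x(0). At n = 6: x(0) = x(6) / 2^6 = 192 / 64 = 3.

x(0) = 3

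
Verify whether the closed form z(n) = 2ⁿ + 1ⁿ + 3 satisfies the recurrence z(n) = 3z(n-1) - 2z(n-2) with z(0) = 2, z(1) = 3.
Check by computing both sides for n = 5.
From the recurrence with z(0) = 2, z(1) = 3:
  z(0) = 2, z(1) = 3, z(2) = 5, z(3) = 9, z(4) = 17, z(5) = 33
  so the recurrence gives z(5) = 33.
From the proposed closed form z(n) = 2ⁿ + 1ⁿ + 3:
  z(5) = 36.
The recurrence gives 33 but the closed form gives 36, so the closed form does not satisfy the recurrence.

No, the closed form is incorrect.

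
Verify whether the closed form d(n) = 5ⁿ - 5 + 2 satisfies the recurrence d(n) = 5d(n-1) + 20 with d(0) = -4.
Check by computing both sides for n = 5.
From the recurrence with d(0) = -4:
  d(0) = -4, d(1) = 0, d(2) = 20, d(3) = 120, d(4) = 620, d(5) = 3120
  so the recurrence gives d(5) = 3120.
From the proposed closed form d(n) = 5ⁿ - 5 + 2:
  d(5) = 3122.
The recurrence gives 3120 but the closed form gives 3122, so the closed form does not satisfy the recurrence.

No, the closed form is incorrect.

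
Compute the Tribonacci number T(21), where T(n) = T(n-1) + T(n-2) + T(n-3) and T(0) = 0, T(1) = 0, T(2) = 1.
Computing the sequence terms:
0, 0, 1, 1, 2, 4, 7, 13, 24, 44, 81, 149, 274, 504, 927, 1705, 3136, 5768, 10609, 19513, 35890, 66012

66012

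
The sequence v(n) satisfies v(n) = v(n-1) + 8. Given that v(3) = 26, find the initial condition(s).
v(3) = v(0) + 3·8, so v(0) = 26 - 24 = 2.

v(0) = 2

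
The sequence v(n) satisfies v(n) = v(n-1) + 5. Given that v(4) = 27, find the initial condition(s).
v(4) = v(0) + 4·5, so v(0) = 27 - 20 = 7.

v(0) = 7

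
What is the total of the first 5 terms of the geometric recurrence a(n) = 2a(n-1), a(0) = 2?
Computing the sequence terms: 2, 4, 8, 16, 32
Adding these values together:

62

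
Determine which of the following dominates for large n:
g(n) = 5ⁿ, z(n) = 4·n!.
Comparing growth rates:
Growth-rate hierarchy: log n ≺ any polynomial ≺ any exponential cⁿ (c>1) ≺ n! ≺ nⁿ.
factorial dominates exponential base 5 asymptotically.

z(n) grows faster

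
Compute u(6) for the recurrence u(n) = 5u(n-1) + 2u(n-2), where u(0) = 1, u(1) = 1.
Computing the sequence terms:
1, 1, 7, 37, 199, 1069, 5743

5743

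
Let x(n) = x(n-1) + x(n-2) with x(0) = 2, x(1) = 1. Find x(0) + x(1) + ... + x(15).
Computing the sequence terms: 2, 1, 3, 4, 7, 11, 18, 29, 47, 76, 123, 199, 322, 521, 843, 1364
Adding these values together:

3570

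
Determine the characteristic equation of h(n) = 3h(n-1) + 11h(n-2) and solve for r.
Substitute h(n) = rⁿ and divide through by rⁿ⁻²: r² - 3r - 11 = 0
Discriminant: 3² + 4·11 = 53, not a perfect square, so by the quadratic formula r = (3 ± √53)/2.
General solution: h(n) = A·r₁ⁿ + B·r₂ⁿ where r₁,r₂ = (3 ± √53)/2

Characteristic: r² - 3r - 11 = 0, Roots: r = (3 ± √53)/2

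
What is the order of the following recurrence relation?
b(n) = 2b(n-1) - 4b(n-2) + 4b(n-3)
The order is the largest lag k for which b(n-k) appears. Here the deepest term is b(n-3), so the order is 3.

Order 3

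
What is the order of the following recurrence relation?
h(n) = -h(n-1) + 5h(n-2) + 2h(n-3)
The order is the largest lag k for which h(n-k) appears. Here the deepest term is h(n-3), so the order is 3.

Order 3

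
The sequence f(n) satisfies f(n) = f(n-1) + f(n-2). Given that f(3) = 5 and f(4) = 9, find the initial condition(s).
Work backwards using f(k) = f(k+2) - f(k+1):
f(2) = f(4) - f(3) = 9 - 5 = 4
f(1) = f(3) - f(2) = 5 - 4 = 1
f(0) = f(2) - f(1) = 4 - 1 = 3

f(0) = 3, f(1) = 1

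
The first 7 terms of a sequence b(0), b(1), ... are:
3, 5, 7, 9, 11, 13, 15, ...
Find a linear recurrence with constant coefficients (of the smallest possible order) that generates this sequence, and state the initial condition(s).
Look for the lowest-order linear relation among consecutive terms.
Observation: consecutive differences are constant (= 2).
Check at n=2: 1·5 + 2 = 7. ✓

b(n) = b(n-1) + 2, b(0) = 3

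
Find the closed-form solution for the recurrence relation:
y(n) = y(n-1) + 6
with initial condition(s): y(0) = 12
Recurrence: y(n) = y(n-1) + 6, initial: y(0) = 12.
Each step adds 6, so y(n) = y(0) + 6n = 6n + 12.

y(n) = 6n + 12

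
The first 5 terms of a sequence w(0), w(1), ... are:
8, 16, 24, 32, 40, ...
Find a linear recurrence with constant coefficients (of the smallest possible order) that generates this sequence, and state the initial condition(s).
Look for the lowest-order linear relation among consecutive terms.
Observation: consecutive differences are constant (= 8).
Check at n=2: 1·16 + 8 = 24. ✓

w(n) = w(n-1) + 8, w(0) = 8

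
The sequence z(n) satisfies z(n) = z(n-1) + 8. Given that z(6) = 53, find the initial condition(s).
z(6) = z(0) + 6·8, so z(0) = 53 - 48 = 5.

z(0) = 5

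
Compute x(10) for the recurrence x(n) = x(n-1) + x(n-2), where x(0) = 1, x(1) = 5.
Computing the sequence terms:
1, 5, 6, 11, 17, 28, 45, 73, 118, 191, 309

309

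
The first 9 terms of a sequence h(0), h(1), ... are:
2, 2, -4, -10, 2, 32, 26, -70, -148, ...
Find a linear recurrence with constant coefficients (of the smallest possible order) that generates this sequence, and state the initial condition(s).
Look for the lowest-order linear relation among consecutive terms.
Observation: h(n) - 1·h(n-1) - (-3)·h(n-2) = 0 holds for the shown terms, and no order-1 relation h(n) = α·h(n-1) + β fits.
Check at n=3: 1·-4 + (-3)·2 = -10. ✓

h(n) = h(n-1) - 3h(n-2), h(0) = 2, h(1) = 2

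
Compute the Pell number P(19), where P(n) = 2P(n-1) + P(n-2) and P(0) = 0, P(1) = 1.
Computing the sequence terms:
0, 1, 2, 5, 12, 29, 70, 169, 408, 985, 2378, 5741, 13860, 33461, 80782, 195025, 470832, 1136689, 2744210, 6625109

6625109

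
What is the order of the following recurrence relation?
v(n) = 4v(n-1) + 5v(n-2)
The order is the largest lag k for which v(n-k) appears. Here the deepest term is v(n-2), so the order is 2.

Order 2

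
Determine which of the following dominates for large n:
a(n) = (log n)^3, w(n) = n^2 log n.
Comparing growth rates:
Growth-rate hierarchy: log n ≺ any polynomial ≺ any exponential cⁿ (c>1) ≺ n! ≺ nⁿ.
polynomial degree 2 (with log factor) dominates polylogarithmic (log n)^3 asymptotically.

w(n) grows faster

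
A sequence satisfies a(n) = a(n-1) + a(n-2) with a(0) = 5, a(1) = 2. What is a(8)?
Computing the sequence terms:
5, 2, 7, 9, 16, 25, 41, 66, 107

107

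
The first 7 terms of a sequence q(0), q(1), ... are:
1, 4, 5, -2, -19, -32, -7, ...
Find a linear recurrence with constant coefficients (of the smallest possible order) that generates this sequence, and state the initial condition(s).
Look for the lowest-order linear relation among consecutive terms.
Observation: q(n) - 2·q(n-1) - (-3)·q(n-2) = 0 holds for the shown terms, and no order-1 relation q(n) = α·q(n-1) + β fits.
Check at n=3: 2·5 + (-3)·4 = -2. ✓

q(n) = 2q(n-1) - 3q(n-2), q(0) = 1, q(1) = 4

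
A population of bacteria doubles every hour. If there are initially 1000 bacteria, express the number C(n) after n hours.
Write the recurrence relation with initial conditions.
Each hour multiplies the count by 2, so the count after n hours depends only on the count after n-1 hours: C(n) = 2 × C(n-1). The starting count gives C(0) = 1000.
Unrolling n times gives the closed form C(n) = 1000 × 2ⁿ.

C(n) = 2 × C(n-1), C(0) = 1000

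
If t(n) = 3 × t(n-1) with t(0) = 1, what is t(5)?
Computing step by step:
t(0) = 1
t(1) = 3 × 1 = 3
t(2) = 3 × 3 = 9
t(3) = 3 × 9 = 27
t(4) = 3 × 27 = 81
t(5) = 3 × 81 = 243

243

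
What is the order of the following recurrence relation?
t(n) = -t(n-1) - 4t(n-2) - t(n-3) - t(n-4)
The order is the largest lag k for which t(n-k) appears. Here the deepest term is t(n-4), so the order is 4.

Order 4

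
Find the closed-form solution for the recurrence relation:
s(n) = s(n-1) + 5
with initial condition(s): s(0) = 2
Recurrence: s(n) = s(n-1) + 5, initial: s(0) = 2.
Each step adds 5, so s(n) = s(0) + 5n = 5n + 2.

s(n) = 5n + 2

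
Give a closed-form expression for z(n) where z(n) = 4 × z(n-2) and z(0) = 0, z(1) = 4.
Recurrence: z(n) = 4 × z(n-2), initial: z(0) = 0, z(1) = 4.
Characteristic equation: r² - 4 = 0, which factors as (r - 2)(r + 2) = 0, so r = 2, -2. General solution z(n) = A·2ⁿ + B·(-2)ⁿ. From z(0) = 0: A + B = 0. From z(1) = 4: 2A - 2B = 4. Solving gives A = 1, B = -1.

z(n) = 2ⁿ - (-2)ⁿ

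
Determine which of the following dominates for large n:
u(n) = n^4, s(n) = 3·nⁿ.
Comparing growth rates:
Growth-rate hierarchy: log n ≺ any polynomial ≺ any exponential cⁿ (c>1) ≺ n! ≺ nⁿ.
super-exponential nⁿ dominates polynomial degree 4 asymptotically.

s(n) grows faster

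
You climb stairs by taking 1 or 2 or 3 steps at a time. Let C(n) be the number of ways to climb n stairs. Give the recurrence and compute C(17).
Condition on the size of the last step (1 to 3): before it there were n-1, …, n-3 stairs climbed, and these cases are disjoint, so C(n) = C(n-1) + C(n-2) + C(n-3) (order-3 linear recurrence).
Initial conditions by direct count (compositions of i into parts ≤ 3): C(1) = 1; C(2) = 2; C(3) = 4.
Iterating the recurrence: C(4) = 7, C(5) = 13, C(6) = 24, C(7) = 44, C(8) = 81, C(9) = 149, C(10) = 274, C(11) = 504, C(12) = 927, C(13) = 1705, C(14) = 3136, C(15) = 5768, C(16) = 10609, C(17) = 19513.

C(n) = C(n-1) + C(n-2) + C(n-3), C(1) = 1, C(2) = 2, C(3) = 4; C(17) = 19513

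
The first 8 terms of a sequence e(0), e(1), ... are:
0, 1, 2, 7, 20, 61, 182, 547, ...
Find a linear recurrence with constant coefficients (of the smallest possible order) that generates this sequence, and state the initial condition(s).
Look for the lowest-order linear relation among consecutive terms.
Observation: e(n) - 2·e(n-1) - (3)·e(n-2) = 0 holds for the shown terms, and no order-1 relation e(n) = α·e(n-1) + β fits.
Check at n=3: 2·2 + (3)·1 = 7. ✓

e(n) = 2e(n-1) + 3e(n-2), e(0) = 0, e(1) = 1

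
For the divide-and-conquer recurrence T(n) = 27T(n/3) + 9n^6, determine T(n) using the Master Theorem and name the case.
Master Theorem template: T(n) = a·T(n/b) + f(n).
Here: a=27, b=3, f(n)=9n^6
Compute log_b(a) = log_3(27) = 3.
f(n) = 9n^6 = Ω(n^(3+ε)) with ε = 3, and the regularity condition holds (a·f(n/b) = (a/b^6)·f(n) with a/b^6 = 3^-3 < 1). Case 3: T(n) = Θ(f(n)) = Θ(n^6).

Case 3: T(n) = Θ(n^6)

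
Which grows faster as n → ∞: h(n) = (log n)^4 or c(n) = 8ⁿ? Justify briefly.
Comparing growth rates:
Growth-rate hierarchy: log n ≺ any polynomial ≺ any exponential cⁿ (c>1) ≺ n! ≺ nⁿ.
exponential base 8 dominates polylogarithmic (log n)^4 asymptotically.

c(n) grows faster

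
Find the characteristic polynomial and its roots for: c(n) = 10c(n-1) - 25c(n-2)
Substitute c(n) = rⁿ and divide through by rⁿ⁻²: r² - 10r + 25 = 0
Factor: (r - 5)² = 0, so r = 5 (double root).
General solution: c(n) = (A + Bn)·5ⁿ

Characteristic: r² - 10r + 25 = 0, Roots: r = 5 (double root)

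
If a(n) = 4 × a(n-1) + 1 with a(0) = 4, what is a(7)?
Computing step by step:
a(0) = 4
a(1) = 4 × 4 + 1 = 17
a(2) = 4 × 17 + 1 = 69
a(3) = 4 × 69 + 1 = 277
a(4) = 4 × 277 + 1 = 1109
a(5) = 4 × 1109 + 1 = 4437
a(6) = 4 × 4437 + 1 = 17749
a(7) = 4 × 17749 + 1 = 70997

70997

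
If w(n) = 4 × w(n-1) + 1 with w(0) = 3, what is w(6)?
Computing step by step:
w(0) = 3
w(1) = 4 × 3 + 1 = 13
w(2) = 4 × 13 + 1 = 53
w(3) = 4 × 53 + 1 = 213
w(4) = 4 × 213 + 1 = 853
w(5) = 4 × 853 + 1 = 3413
w(6) = 4 × 3413 + 1 = 13653

13653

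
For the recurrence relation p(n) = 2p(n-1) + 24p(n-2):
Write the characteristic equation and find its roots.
Substitute p(n) = rⁿ and divide through by rⁿ⁻²: r² - 2r - 24 = 0
Factor: (r + 4)(r - 6) = 0, so r = -4, 6.
General solution: p(n) = A·(-4)ⁿ + B·6ⁿ

Characteristic: r² - 2r - 24 = 0, Roots: r = -4, 6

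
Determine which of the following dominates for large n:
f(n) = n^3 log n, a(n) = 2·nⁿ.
Comparing growth rates:
Growth-rate hierarchy: log n ≺ any polynomial ≺ any exponential cⁿ (c>1) ≺ n! ≺ nⁿ.
super-exponential nⁿ dominates polynomial degree 3 (with log factor) asymptotically.

a(n) grows faster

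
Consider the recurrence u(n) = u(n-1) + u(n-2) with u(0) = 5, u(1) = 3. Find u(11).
Computing the sequence terms:
5, 3, 8, 11, 19, 30, 49, 79, 128, 207, 335, 542

542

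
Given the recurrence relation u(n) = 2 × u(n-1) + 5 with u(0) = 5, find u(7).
Computing step by step:
u(0) = 5
u(1) = 2 × 5 + 5 = 15
u(2) = 2 × 15 + 5 = 35
u(3) = 2 × 35 + 5 = 75
u(4) = 2 × 75 + 5 = 155
u(5) = 2 × 155 + 5 = 315
u(6) = 2 × 315 + 5 = 635
u(7) = 2 × 635 + 5 = 1275

1275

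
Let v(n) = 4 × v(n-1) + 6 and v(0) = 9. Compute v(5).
Computing step by step:
v(0) = 9
v(1) = 4 × 9 + 6 = 42
v(2) = 4 × 42 + 6 = 174
v(3) = 4 × 174 + 6 = 702
v(4) = 4 × 702 + 6 = 2814
v(5) = 4 × 2814 + 6 = 11262

11262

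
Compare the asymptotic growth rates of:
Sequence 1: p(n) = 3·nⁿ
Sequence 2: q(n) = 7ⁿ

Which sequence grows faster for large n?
Comparing growth rates:
Growth-rate hierarchy: log n ≺ any polynomial ≺ any exponential cⁿ (c>1) ≺ n! ≺ nⁿ.
super-exponential nⁿ dominates exponential base 7 asymptotically.

p(n) grows faster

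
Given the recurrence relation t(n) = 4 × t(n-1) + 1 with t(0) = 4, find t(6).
Computing step by step:
t(0) = 4
t(1) = 4 × 4 + 1 = 17
t(2) = 4 × 17 + 1 = 69
t(3) = 4 × 69 + 1 = 277
t(4) = 4 × 277 + 1 = 1109
t(5) = 4 × 1109 + 1 = 4437
t(6) = 4 × 4437 + 1 = 17749

17749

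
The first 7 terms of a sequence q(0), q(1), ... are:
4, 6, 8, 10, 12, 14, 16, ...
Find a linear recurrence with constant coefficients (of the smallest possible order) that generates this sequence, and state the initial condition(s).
Look for the lowest-order linear relation among consecutive terms.
Observation: consecutive differences are constant (= 2).
Check at n=2: 1·6 + 2 = 8. ✓

q(n) = q(n-1) + 2, q(0) = 4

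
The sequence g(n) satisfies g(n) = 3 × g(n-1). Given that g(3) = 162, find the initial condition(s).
In general g(n) = 3ⁿ · g(0). At n = 3: g(0) = g(3) / 3^3 = 162 / 27 = 6.

g(0) = 6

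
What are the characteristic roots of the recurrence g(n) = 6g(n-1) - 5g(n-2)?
Substitute g(n) = rⁿ and divide through by rⁿ⁻²: r² - 6r + 5 = 0
Factor: (r - 1)(r - 5) = 0, so r = 1, 5.
General solution: g(n) = A·1ⁿ + B·5ⁿ

Characteristic: r² - 6r + 5 = 0, Roots: r = 1, 5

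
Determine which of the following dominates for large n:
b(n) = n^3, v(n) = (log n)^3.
Comparing growth rates:
Growth-rate hierarchy: log n ≺ any polynomial ≺ any exponential cⁿ (c>1) ≺ n! ≺ nⁿ.
polynomial degree 3 dominates polylogarithmic (log n)^3 asymptotically.

b(n) grows faster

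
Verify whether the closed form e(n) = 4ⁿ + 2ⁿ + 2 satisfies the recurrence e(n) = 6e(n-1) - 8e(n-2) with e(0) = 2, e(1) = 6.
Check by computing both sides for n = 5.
From the recurrence with e(0) = 2, e(1) = 6:
  e(0) = 2, e(1) = 6, e(2) = 20, e(3) = 72, e(4) = 272, e(5) = 1056
  so the recurrence gives e(5) = 1056.
From the proposed closed form e(n) = 4ⁿ + 2ⁿ + 2:
  e(5) = 1058.
The recurrence gives 1056 but the closed form gives 1058, so the closed form does not satisfy the recurrence.

No, the closed form is incorrect.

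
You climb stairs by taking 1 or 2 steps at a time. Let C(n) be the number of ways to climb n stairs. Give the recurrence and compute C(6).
Condition on the size of the last step (1 to 2): before it there were n-1, …, n-2 stairs climbed, and these cases are disjoint, so C(n) = C(n-1) + C(n-2) (Fibonacci-type sequence).
Initial conditions by direct count (compositions of i into parts ≤ 2): C(1) = 1; C(2) = 2.
Iterating the recurrence: C(3) = 3, C(4) = 5, C(5) = 8, C(6) = 13.

C(n) = C(n-1) + C(n-2), C(1) = 1, C(2) = 2; C(6) = 13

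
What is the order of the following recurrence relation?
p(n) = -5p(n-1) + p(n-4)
The order is the largest lag k for which p(n-k) appears. Here the deepest term is p(n-4), so the order is 4.

Order 4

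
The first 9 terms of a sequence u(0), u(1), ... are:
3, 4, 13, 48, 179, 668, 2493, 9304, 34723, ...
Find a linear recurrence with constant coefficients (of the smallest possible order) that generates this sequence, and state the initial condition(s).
Look for the lowest-order linear relation among consecutive terms.
Observation: u(n) - 4·u(n-1) - (-1)·u(n-2) = 0 holds for the shown terms, and no order-1 relation u(n) = α·u(n-1) + β fits.
Check at n=3: 4·13 + (-1)·4 = 48. ✓

u(n) = 4u(n-1) - u(n-2), u(0) = 3, u(1) = 4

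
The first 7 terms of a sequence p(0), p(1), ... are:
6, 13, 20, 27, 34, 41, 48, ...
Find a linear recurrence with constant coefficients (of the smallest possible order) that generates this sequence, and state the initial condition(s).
Look for the lowest-order linear relation among consecutive terms.
Observation: consecutive differences are constant (= 7).
Check at n=2: 1·13 + 7 = 20. ✓

p(n) = p(n-1) + 7, p(0) = 6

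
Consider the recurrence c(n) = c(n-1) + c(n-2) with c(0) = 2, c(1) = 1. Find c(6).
Computing the sequence terms:
2, 1, 3, 4, 7, 11, 18

18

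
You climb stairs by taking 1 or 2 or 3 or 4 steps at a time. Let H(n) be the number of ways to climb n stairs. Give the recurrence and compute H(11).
Condition on the size of the last step (1 to 4): before it there were n-1, …, n-4 stairs climbed, and these cases are disjoint, so H(n) = H(n-1) + H(n-2) + H(n-3) + H(n-4) (order-4 linear recurrence).
Initial conditions by direct count (compositions of i into parts ≤ 4): H(1) = 1; H(2) = 2; H(3) = 4; H(4) = 8.
Iterating the recurrence: H(5) = 15, H(6) = 29, H(7) = 56, H(8) = 108, H(9) = 208, H(10) = 401, H(11) = 773.

H(n) = H(n-1) + H(n-2) + H(n-3) + H(n-4), H(1) = 1, H(2) = 2, H(3) = 4, H(4) = 8; H(11) = 773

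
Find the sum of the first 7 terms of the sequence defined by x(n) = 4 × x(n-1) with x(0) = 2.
Computing the sequence terms: 2, 8, 32, 128, 512, 2048, 8192
Adding these values together:

10922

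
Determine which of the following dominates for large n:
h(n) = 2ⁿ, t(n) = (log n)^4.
Comparing growth rates:
Growth-rate hierarchy: log n ≺ any polynomial ≺ any exponential cⁿ (c>1) ≺ n! ≺ nⁿ.
exponential base 2 dominates polylogarithmic (log n)^4 asymptotically.

h(n) grows faster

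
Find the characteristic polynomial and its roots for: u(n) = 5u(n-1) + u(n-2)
Substitute u(n) = rⁿ and divide through by rⁿ⁻²: r² - 5r - 1 = 0
Discriminant: 5² + 4·1 = 29, not a perfect square, so by the quadratic formula r = (5 ± √29)/2.
General solution: u(n) = A·r₁ⁿ + B·r₂ⁿ where r₁,r₂ = (5 ± √29)/2

Characteristic: r² - 5r - 1 = 0, Roots: r = (5 ± √29)/2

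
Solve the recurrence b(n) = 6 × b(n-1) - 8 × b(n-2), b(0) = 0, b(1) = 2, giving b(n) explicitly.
Recurrence: b(n) = 6 × b(n-1) - 8 × b(n-2), initial: b(0) = 0, b(1) = 2.
Characteristic equation: r² - 6r + 8 = 0, which factors as (r - 4)(r - 2) = 0, so r = 4, 2. General solution b(n) = A·4ⁿ + B·2ⁿ. From b(0) = 0: A + B = 0. From b(1) = 2: 4A + 2B = 2. Solving gives A = 1, B = -1.

b(n) = 4ⁿ - 2ⁿ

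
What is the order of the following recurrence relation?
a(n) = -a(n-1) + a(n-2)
The order is the largest lag k for which a(n-k) appears. Here the deepest term is a(n-2), so the order is 2.

Order 2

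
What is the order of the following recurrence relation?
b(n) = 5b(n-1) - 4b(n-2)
The order is the largest lag k for which b(n-k) appears. Here the deepest term is b(n-2), so the order is 2.

Order 2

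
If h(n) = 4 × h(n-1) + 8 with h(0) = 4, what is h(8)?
Computing step by step:
h(0) = 4
h(1) = 4 × 4 + 8 = 24
h(2) = 4 × 24 + 8 = 104
h(3) = 4 × 104 + 8 = 424
h(4) = 4 × 424 + 8 = 1704
h(5) = 4 × 1704 + 8 = 6824
h(6) = 4 × 6824 + 8 = 27304
h(7) = 4 × 27304 + 8 = 109224
h(8) = 4 × 109224 + 8 = 436904

436904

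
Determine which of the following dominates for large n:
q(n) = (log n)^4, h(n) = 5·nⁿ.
Comparing growth rates:
Growth-rate hierarchy: log n ≺ any polynomial ≺ any exponential cⁿ (c>1) ≺ n! ≺ nⁿ.
super-exponential nⁿ dominates polylogarithmic (log n)^4 asymptotically.

h(n) grows faster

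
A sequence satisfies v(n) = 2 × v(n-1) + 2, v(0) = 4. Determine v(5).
Computing step by step:
v(0) = 4
v(1) = 2 × 4 + 2 = 10
v(2) = 2 × 10 + 2 = 22
v(3) = 2 × 22 + 2 = 46
v(4) = 2 × 46 + 2 = 94
v(5) = 2 × 94 + 2 = 190

190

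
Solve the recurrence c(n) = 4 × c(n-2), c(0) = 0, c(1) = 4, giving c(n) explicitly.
Recurrence: c(n) = 4 × c(n-2), initial: c(0) = 0, c(1) = 4.
Characteristic equation: r² - 4 = 0, which factors as (r - 2)(r + 2) = 0, so r = 2, -2. General solution c(n) = A·2ⁿ + B·(-2)ⁿ. From c(0) = 0: A + B = 0. From c(1) = 4: 2A - 2B = 4. Solving gives A = 1, B = -1.

c(n) = 2ⁿ - (-2)ⁿ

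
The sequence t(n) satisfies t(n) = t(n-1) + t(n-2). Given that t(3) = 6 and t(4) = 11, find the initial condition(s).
Work backwards using t(k) = t(k+2) - t(k+1):
t(2) = t(4) - t(3) = 11 - 6 = 5
t(1) = t(3) - t(2) = 6 - 5 = 1
t(0) = t(2) - t(1) = 5 - 1 = 4

t(0) = 4, t(1) = 1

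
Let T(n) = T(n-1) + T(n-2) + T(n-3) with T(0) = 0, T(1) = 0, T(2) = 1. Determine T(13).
Computing the sequence terms:
0, 0, 1, 1, 2, 4, 7, 13, 24, 44, 81, 149, 274, 504

504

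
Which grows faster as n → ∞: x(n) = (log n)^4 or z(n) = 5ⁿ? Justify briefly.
Comparing growth rates:
Growth-rate hierarchy: log n ≺ any polynomial ≺ any exponential cⁿ (c>1) ≺ n! ≺ nⁿ.
exponential base 5 dominates polylogarithmic (log n)^4 asymptotically.

z(n) grows faster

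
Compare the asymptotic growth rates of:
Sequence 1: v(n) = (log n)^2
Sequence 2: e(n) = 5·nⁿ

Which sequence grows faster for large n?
Comparing growth rates:
Growth-rate hierarchy: log n ≺ any polynomial ≺ any exponential cⁿ (c>1) ≺ n! ≺ nⁿ.
super-exponential nⁿ dominates polylogarithmic (log n)^2 asymptotically.

e(n) grows faster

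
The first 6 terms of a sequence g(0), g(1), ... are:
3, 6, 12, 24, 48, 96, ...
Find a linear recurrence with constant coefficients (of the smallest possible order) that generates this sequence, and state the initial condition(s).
Look for the lowest-order linear relation among consecutive terms.
Observation: each term is 2× the previous.
Check at n=2: 2·6 = 12. ✓

g(n) = 2 × g(n-1), g(0) = 3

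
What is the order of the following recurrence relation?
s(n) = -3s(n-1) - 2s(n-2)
The order is the largest lag k for which s(n-k) appears. Here the deepest term is s(n-2), so the order is 2.

Order 2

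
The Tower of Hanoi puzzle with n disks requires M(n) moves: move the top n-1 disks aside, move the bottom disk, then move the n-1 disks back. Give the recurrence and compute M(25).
Moving n disks = move the top n-1 disks aside (M(n-1) moves) + move the largest disk (1 move) + move the n-1 disks back on top (M(n-1) moves), so M(n) = 2M(n-1) + 1, with M(1) = 1 (a single disk takes one move).
First terms: 1, 3, 7, 15, 31, 63, … — each is one less than a power of 2. Indeed M(n) + 1 = 2(M(n-1) + 1) with M(1) + 1 = 2, so M(n) + 1 = 2ⁿ and M(n) = 2ⁿ - 1.
Hence M(25) = 2^25 - 1 = 33554432 - 1 = 33554431.

M(n) = 2M(n-1) + 1, M(1) = 1; M(25) = 33554431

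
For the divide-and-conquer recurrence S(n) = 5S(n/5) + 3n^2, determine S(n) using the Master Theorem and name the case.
Master Theorem template: S(n) = a·S(n/b) + f(n).
Here: a=5, b=5, f(n)=3n^2
Compute log_b(a) = log_5(5) = 1.
f(n) = 3n^2 = Ω(n^(1+ε)) with ε = 1, and the regularity condition holds (a·f(n/b) = (a/b^2)·f(n) with a/b^2 = 5^-1 < 1). Case 3: S(n) = Θ(f(n)) = Θ(n^2).

Case 3: S(n) = Θ(n^2)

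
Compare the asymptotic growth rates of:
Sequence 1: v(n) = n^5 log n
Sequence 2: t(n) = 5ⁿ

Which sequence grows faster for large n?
Comparing growth rates:
Growth-rate hierarchy: log n ≺ any polynomial ≺ any exponential cⁿ (c>1) ≺ n! ≺ nⁿ.
exponential base 5 dominates polynomial degree 5 (with log factor) asymptotically.

t(n) grows faster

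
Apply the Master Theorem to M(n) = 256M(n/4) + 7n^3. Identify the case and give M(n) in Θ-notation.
Master Theorem template: M(n) = a·M(n/b) + f(n).
Here: a=256, b=4, f(n)=7n^3
Compute log_b(a) = log_4(256) = 4.
f(n) = 7n^3 = O(n^(4-ε)) with ε = 1. Case 1: M(n) = Θ(n^log_b(a)) = Θ(n^4).

Case 1: M(n) = Θ(n^4)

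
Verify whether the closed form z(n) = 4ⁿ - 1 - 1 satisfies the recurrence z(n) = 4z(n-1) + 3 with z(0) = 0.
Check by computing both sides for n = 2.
From the recurrence with z(0) = 0:
  z(0) = 0, z(1) = 3, z(2) = 15
  so the recurrence gives z(2) = 15.
From the proposed closed form z(n) = 4ⁿ - 1 - 1:
  z(2) = 14.
The recurrence gives 15 but the closed form gives 14, so the closed form does not satisfy the recurrence.

No, the closed form is incorrect.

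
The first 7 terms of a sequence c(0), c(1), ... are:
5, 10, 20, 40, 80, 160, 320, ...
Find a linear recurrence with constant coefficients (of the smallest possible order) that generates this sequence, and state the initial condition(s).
Look for the lowest-order linear relation among consecutive terms.
Observation: each term is 2× the previous.
Check at n=2: 2·10 = 20. ✓

c(n) = 2 × c(n-1), c(0) = 5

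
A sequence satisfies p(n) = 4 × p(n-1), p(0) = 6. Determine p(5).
Computing step by step:
p(0) = 6
p(1) = 4 × 6 = 24
p(2) = 4 × 24 = 96
p(3) = 4 × 96 = 384
p(4) = 4 × 384 = 1536
p(5) = 4 × 1536 = 6144

6144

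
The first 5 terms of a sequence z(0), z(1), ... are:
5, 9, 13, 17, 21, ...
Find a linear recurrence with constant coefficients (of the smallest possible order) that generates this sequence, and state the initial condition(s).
Look for the lowest-order linear relation among consecutive terms.
Observation: consecutive differences are constant (= 4).
Check at n=2: 1·9 + 4 = 13. ✓

z(n) = z(n-1) + 4, z(0) = 5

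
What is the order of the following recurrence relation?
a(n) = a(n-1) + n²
The order is the largest lag k for which a(n-k) appears. Here the deepest term is a(n-1) (the n² term is non-homogeneous and does not affect the order), so the order is 1.

Order 1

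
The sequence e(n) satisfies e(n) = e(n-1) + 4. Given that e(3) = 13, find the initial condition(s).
e(3) = e(0) + 3·4, so e(0) = 13 - 12 = 1.

e(0) = 1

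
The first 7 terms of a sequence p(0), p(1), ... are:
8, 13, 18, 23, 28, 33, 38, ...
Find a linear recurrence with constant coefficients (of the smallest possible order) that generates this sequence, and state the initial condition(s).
Look for the lowest-order linear relation among consecutive terms.
Observation: consecutive differences are constant (= 5).
Check at n=2: 1·13 + 5 = 18. ✓

p(n) = p(n-1) + 5, p(0) = 8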